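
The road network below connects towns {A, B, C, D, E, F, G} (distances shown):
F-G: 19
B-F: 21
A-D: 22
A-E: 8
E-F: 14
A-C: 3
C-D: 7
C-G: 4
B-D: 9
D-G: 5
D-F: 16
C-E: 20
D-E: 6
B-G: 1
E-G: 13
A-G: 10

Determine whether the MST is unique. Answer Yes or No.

Kruskal's algorithm — process edges by increasing weight (ties by edge label):
B-G (1): add — endpoints in different components.
A-C (3): add — endpoints in different components.
C-G (4): add — endpoints in different components.
D-G (5): add — endpoints in different components.
D-E (6): add — endpoints in different components.
C-D (7): skip — C and D already connected.
A-E (8): skip — A and E already connected.
B-D (9): skip — B and D already connected.
A-G (10): skip — A and G already connected.
E-G (13): skip — E and G already connected.
E-F (14): add — endpoints in different components.
Every non-tree edge has weight strictly greater than the heaviest edge on the tree path between its endpoints, so the MST is unique.

Yes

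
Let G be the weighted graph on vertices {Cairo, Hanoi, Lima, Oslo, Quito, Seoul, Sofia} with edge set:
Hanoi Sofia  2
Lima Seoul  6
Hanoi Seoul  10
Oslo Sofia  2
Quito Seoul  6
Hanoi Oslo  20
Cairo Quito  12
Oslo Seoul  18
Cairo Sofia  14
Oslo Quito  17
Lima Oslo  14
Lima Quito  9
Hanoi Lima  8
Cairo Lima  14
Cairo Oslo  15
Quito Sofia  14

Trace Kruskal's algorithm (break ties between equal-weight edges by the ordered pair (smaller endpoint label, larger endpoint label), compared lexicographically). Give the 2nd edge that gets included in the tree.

Kruskal's algorithm — process edges by increasing weight (ties by edge label):
Hanoi Sofia (2): add — endpoints in different components.
Oslo Sofia (2): add — endpoints in different components.
Lima Seoul (6): add — endpoints in different components.
Quito Seoul (6): add — endpoints in different components.
Hanoi Lima (8): add — endpoints in different components.
Lima Quito (9): skip — Lima and Quito already connected.
Hanoi Seoul (10): skip — Seoul and Hanoi already connected.
Cairo Quito (12): add — endpoints in different components.
The 2nd edge added is Oslo Sofia.

Oslo-Sofia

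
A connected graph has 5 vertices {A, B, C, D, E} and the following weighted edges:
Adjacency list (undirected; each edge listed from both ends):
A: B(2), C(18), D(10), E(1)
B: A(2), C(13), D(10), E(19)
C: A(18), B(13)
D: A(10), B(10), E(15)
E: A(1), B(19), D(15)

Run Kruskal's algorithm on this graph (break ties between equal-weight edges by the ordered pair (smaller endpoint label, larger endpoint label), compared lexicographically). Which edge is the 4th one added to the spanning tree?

B-C

Sort edges by weight, then run Kruskal:
A–E (1): add — endpoints in different components.
A–B (2): add — endpoints in different components.
A–D (10): add — endpoints in different components.
B–D (10): skip — B and D already connected.
B–C (13): add — endpoints in different components.
The 4th edge added is B–C.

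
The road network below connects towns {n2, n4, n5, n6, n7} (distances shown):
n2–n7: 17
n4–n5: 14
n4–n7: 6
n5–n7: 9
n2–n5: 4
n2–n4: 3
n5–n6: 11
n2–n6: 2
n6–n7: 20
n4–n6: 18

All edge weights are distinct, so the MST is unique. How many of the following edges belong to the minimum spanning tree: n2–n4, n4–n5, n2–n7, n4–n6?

Kruskal's algorithm — process edges by increasing weight (ties by edge label):
n2–n6 (2): add. Components now {n2,n6} {n5} {n7} {n4}
n2–n4 (3): add. Components now {n2,n4,n6} {n5} {n7}
n2–n5 (4): add. Components now {n2,n4,n5,n6} {n7}
n4–n7 (6): add. Components now {n2,n4,n5,n6,n7}
MST edge set: {n2–n6, n2–n4, n2–n5, n4–n7}.
Of the listed edges, {n2–n4} are in the MST → 1.

1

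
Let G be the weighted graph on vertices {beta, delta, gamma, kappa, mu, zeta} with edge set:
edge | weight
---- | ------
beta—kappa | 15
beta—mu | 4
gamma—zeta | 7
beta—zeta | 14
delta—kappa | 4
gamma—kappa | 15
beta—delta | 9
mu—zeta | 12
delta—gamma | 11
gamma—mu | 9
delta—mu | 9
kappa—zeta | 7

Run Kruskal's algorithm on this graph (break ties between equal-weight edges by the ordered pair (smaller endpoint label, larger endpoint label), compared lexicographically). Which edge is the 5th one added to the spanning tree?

Sort edges by weight, then run Kruskal:
beta—mu (4): add. Components now {gamma} {zeta} {kappa} {beta,mu} {delta}
delta—kappa (4): add. Components now {gamma} {zeta} {delta,kappa} {beta,mu}
gamma—zeta (7): add. Components now {gamma,zeta} {delta,kappa} {beta,mu}
kappa—zeta (7): add. Components now {delta,gamma,kappa,zeta} {beta,mu}
beta—delta (9): add. Components now {beta,delta,gamma,kappa,mu,zeta}
The 5th edge added is beta—delta.

beta-delta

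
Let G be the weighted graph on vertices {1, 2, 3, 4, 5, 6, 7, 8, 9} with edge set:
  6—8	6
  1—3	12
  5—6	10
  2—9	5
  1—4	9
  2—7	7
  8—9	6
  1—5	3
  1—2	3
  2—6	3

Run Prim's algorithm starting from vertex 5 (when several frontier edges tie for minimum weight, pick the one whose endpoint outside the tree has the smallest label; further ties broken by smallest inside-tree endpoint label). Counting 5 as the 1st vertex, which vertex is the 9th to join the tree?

Prim, starting at 5.
Step 1: frontier [1—5 3, 5—6 10] → take 1—5 (3); add 1.
Step 2: frontier [1—2 3, 1—4 9, 1—3 12, 5—6 10] → take 1—2 (3); add 2.
Step 3: frontier [1—4 9, 1—3 12, 2—6 3, 2—9 5, 2—7 7, 5—6 10] → take 2—6 (3); add 6.
Step 4: frontier [1—4 9, 1—3 12, 2—9 5, 2—7 7, 6—8 6] → take 2—9 (5); add 9.
Step 5: frontier [1—4 9, 1—3 12, 2—7 7, 6—8 6, 8—9 6] → take 6—8 (6); add 8.
Step 6: frontier [1—4 9, 1—3 12, 2—7 7] → take 2—7 (7); add 7.
Step 7: frontier [1—4 9, 1—3 12] → take 1—4 (9); add 4.
Step 8: frontier [1—3 12] → take 1—3 (12); add 3.
Vertex order: 5, 1, 2, 6, 9, 8, 7, 4, 3. The 9th vertex is 3.

3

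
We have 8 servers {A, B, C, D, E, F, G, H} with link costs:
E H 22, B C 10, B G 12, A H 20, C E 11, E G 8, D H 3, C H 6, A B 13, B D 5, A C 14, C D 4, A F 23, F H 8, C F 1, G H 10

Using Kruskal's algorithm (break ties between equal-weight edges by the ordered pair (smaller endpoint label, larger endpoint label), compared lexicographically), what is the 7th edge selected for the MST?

Sort edges by weight, then run Kruskal:
C F (1): add — endpoints in different components.
D H (3): add — endpoints in different components.
C D (4): add — endpoints in different components.
B D (5): add — endpoints in different components.
C H (6): skip — C and H already connected.
E G (8): add — endpoints in different components.
F H (8): skip — F and H already connected.
B C (10): skip — B and C already connected.
G H (10): add — endpoints in different components.
C E (11): skip — C and E already connected.
B G (12): skip — B and G already connected.
A B (13): add — endpoints in different components.
The 7th edge added is A B.

A-B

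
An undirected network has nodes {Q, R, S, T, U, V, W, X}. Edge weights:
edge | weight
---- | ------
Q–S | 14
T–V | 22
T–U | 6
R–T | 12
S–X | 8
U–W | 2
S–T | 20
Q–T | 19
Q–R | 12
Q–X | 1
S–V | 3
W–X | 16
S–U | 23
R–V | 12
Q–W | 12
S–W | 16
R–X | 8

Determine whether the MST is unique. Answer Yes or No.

No

Kruskal: consider edges lightest-first.
Q–X (1): add — endpoints in different components.
U–W (2): add — endpoints in different components.
S–V (3): add — endpoints in different components.
T–U (6): add — endpoints in different components.
R–X (8): add — endpoints in different components.
S–X (8): add — endpoints in different components.
Q–R (12): skip — R and Q already connected.
Q–W (12): add — endpoints in different components.
Non-tree edge R–T has weight 12, equal to the heaviest edge on its tree cycle — swapping gives another MST of the same weight. Not unique.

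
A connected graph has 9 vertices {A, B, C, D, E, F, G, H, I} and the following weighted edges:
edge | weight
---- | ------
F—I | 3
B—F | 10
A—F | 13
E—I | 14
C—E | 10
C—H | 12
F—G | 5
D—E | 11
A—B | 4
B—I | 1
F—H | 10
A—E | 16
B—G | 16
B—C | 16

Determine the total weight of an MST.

Kruskal's algorithm — process edges by increasing weight (ties by edge label):
B—I (1): add — endpoints in different components.
F—I (3): add — endpoints in different components.
A—B (4): add — endpoints in different components.
F—G (5): add — endpoints in different components.
B—F (10): skip — B and F already connected.
C—E (10): add — endpoints in different components.
F—H (10): add — endpoints in different components.
D—E (11): add — endpoints in different components.
C—H (12): add — endpoints in different components.
MST edges: B—I, F—I, A—B, F—G, C—E, F—H, D—E, C—H; total weight 1+3+4+5+10+10+11+12 = 56.

56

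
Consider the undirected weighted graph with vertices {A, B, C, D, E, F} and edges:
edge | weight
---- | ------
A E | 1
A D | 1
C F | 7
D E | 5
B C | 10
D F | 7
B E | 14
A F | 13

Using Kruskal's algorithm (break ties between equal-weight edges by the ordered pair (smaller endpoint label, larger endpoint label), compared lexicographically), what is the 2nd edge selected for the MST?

Kruskal's algorithm — process edges by increasing weight (ties by edge label):
A D (1): add — endpoints in different components.
A E (1): add — endpoints in different components.
D E (5): skip — D and E already connected.
C F (7): add — endpoints in different components.
D F (7): add — endpoints in different components.
B C (10): add — endpoints in different components.
The 2nd edge added is A E.

A-E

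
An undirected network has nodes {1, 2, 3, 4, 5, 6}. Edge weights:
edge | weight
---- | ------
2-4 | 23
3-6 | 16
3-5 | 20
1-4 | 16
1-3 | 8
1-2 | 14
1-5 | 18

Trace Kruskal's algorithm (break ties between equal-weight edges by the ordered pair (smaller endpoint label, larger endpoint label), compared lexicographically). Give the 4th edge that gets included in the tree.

3-6

Sort edges by weight, then run Kruskal:
1-3 (8): add. Components now {1,3} {2} {4} {5} {6}
1-2 (14): add. Components now {1,2,3} {4} {5} {6}
1-4 (16): add. Components now {1,2,3,4} {5} {6}
3-6 (16): add. Components now {1,2,3,4,6} {5}
1-5 (18): add. Components now {1,2,3,4,5,6}
The 4th edge added is 3-6.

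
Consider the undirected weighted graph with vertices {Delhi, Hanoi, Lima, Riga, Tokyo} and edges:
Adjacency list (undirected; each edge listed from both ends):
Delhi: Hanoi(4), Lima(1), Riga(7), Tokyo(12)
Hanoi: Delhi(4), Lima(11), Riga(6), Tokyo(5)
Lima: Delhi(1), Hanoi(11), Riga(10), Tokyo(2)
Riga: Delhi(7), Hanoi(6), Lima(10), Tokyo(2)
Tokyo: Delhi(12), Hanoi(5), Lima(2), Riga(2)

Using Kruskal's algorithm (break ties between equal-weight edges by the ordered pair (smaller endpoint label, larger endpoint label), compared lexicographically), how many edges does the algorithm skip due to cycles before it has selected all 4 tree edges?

0

Kruskal's algorithm — process edges by increasing weight (ties by edge label):
Delhi—Lima (1): add — endpoints in different components.
Lima—Tokyo (2): add — endpoints in different components.
Riga—Tokyo (2): add — endpoints in different components.
Delhi—Hanoi (4): add — endpoints in different components.
Edges rejected before the tree was complete: 0.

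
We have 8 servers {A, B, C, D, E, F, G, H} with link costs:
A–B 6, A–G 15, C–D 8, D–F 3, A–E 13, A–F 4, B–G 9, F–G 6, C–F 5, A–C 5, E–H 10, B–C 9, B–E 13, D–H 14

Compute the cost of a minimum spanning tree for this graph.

47

Prim, starting at B.
Step 1: frontier [A–B 6, B–C 9, B–G 9, B–E 13] → take A–B (6); add A.
Step 2: frontier [A–F 4, A–C 5, A–E 13, A–G 15, B–C 9, B–G 9, B–E 13] → take A–F (4); add F.
Step 3: frontier [A–C 5, A–E 13, A–G 15, B–C 9, B–G 9, B–E 13, D–F 3, C–F 5, F–G 6] → take D–F (3); add D.
Step 4: frontier [A–C 5, A–E 13, A–G 15, B–C 9, B–G 9, B–E 13, C–D 8, D–H 14, C–F 5, F–G 6] → take A–C (5); add C.
Step 5: frontier [A–E 13, A–G 15, B–G 9, B–E 13, D–H 14, F–G 6] → take F–G (6); add G.
Step 6: frontier [A–E 13, B–E 13, D–H 14] → take A–E (13); add E.
Step 7: frontier [D–H 14, E–H 10] → take E–H (10); add H.
MST edges: A–B, A–F, D–F, A–C, F–G, A–E, E–H; total weight 6+4+3+5+6+13+10 = 47.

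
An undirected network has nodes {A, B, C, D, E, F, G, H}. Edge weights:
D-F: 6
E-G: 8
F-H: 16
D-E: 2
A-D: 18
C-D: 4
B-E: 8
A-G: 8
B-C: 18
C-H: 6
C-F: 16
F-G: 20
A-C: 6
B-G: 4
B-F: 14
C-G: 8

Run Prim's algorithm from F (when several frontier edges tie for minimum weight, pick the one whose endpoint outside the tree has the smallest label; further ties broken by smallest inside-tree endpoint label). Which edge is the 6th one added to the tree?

Prim's algorithm from F:
Step 1: cheapest edge leaving the tree is D-F (6); add D.
Step 2: cheapest edge leaving the tree is D-E (2); add E.
Step 3: cheapest edge leaving the tree is C-D (4); add C.
Step 4: cheapest edge leaving the tree is A-C (6); add A.
Step 5: cheapest edge leaving the tree is C-H (6); add H.
Step 6: cheapest edge leaving the tree is B-E (8); add B.
Step 7: cheapest edge leaving the tree is B-G (4); add G.
The 6th edge added is B-E.

B-E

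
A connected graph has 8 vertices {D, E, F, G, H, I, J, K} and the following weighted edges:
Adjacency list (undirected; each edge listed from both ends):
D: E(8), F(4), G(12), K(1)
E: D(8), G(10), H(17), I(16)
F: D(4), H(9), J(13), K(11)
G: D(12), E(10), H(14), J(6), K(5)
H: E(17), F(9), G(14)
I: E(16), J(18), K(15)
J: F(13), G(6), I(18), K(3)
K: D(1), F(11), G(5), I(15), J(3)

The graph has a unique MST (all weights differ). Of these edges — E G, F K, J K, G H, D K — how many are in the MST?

Kruskal's algorithm — process edges by increasing weight (ties by edge label):
D K (1): add — endpoints in different components.
J K (3): add — endpoints in different components.
D F (4): add — endpoints in different components.
G K (5): add — endpoints in different components.
G J (6): skip — G and J already connected.
D E (8): add — endpoints in different components.
F H (9): add — endpoints in different components.
E G (10): skip — E and G already connected.
F K (11): skip — F and K already connected.
D G (12): skip — D and G already connected.
F J (13): skip — F and J already connected.
G H (14): skip — G and H already connected.
I K (15): add — endpoints in different components.
MST edge set: {D K, J K, D F, G K, D E, F H, I K}.
Of the listed edges, {J K, D K} are in the MST → 2.

2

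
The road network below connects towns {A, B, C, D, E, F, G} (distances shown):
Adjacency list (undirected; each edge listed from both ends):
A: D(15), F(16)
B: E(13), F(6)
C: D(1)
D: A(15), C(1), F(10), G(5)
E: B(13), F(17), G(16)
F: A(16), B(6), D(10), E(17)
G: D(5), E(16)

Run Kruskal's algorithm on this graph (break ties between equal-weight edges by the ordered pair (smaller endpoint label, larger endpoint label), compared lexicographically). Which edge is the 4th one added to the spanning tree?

Kruskal: consider edges lightest-first.
C-D (1): add. Components now {A} {B} {C,D} {E} {F} {G}
D-G (5): add. Components now {A} {B} {C,D,G} {E} {F}
B-F (6): add. Components now {A} {B,F} {C,D,G} {E}
D-F (10): add. Components now {A} {B,C,D,F,G} {E}
B-E (13): add. Components now {A} {B,C,D,E,F,G}
A-D (15): add. Components now {A,B,C,D,E,F,G}
The 4th edge added is D-F.

D-F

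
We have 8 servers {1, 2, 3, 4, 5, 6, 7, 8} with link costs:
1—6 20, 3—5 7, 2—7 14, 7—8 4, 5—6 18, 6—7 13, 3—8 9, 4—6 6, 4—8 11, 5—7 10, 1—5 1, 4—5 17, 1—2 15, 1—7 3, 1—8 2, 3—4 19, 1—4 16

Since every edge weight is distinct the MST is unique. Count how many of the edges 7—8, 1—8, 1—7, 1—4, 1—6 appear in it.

2

Kruskal's algorithm — process edges by increasing weight (ties by edge label):
1—5 (1): add — endpoints in different components.
1—8 (2): add — endpoints in different components.
1—7 (3): add — endpoints in different components.
7—8 (4): skip — 7 and 8 already connected.
4—6 (6): add — endpoints in different components.
3—5 (7): add — endpoints in different components.
3—8 (9): skip — 3 and 8 already connected.
5—7 (10): skip — 5 and 7 already connected.
4—8 (11): add — endpoints in different components.
6—7 (13): skip — 6 and 7 already connected.
2—7 (14): add — endpoints in different components.
MST edge set: {1—5, 1—8, 1—7, 4—6, 3—5, 4—8, 2—7}.
Of the listed edges, {1—8, 1—7} are in the MST → 2.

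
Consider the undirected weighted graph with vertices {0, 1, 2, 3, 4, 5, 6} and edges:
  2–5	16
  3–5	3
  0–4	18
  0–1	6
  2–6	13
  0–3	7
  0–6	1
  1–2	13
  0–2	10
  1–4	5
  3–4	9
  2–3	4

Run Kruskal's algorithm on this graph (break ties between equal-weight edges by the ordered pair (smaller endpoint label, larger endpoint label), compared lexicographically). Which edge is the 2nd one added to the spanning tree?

Sort edges by weight, then run Kruskal:
0–6 (1): add — endpoints in different components.
3–5 (3): add — endpoints in different components.
2–3 (4): add — endpoints in different components.
1–4 (5): add — endpoints in different components.
0–1 (6): add — endpoints in different components.
0–3 (7): add — endpoints in different components.
The 2nd edge added is 3–5.

3-5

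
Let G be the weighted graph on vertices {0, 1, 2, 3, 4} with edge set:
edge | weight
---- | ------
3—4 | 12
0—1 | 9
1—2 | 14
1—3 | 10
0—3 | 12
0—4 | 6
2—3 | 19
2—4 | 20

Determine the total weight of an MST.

39

Sort edges by weight, then run Kruskal:
0—4 (6): add. Components now {0,4} {1} {2} {3}
0—1 (9): add. Components now {0,1,4} {2} {3}
1—3 (10): add. Components now {0,1,3,4} {2}
0—3 (12): skip — 0 and 3 already connected.
3—4 (12): skip — 3 and 4 already connected.
1—2 (14): add. Components now {0,1,2,3,4}
MST edges: 0—4, 0—1, 1—3, 1—2; total weight 6+9+10+14 = 39.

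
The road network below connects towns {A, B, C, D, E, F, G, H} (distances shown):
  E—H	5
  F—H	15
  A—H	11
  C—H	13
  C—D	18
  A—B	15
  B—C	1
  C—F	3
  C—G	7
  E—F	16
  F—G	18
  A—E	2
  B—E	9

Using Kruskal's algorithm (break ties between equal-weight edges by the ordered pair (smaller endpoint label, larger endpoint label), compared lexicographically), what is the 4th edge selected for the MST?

E-H

Kruskal: consider edges lightest-first.
B—C (1): add — endpoints in different components.
A—E (2): add — endpoints in different components.
C—F (3): add — endpoints in different components.
E—H (5): add — endpoints in different components.
C—G (7): add — endpoints in different components.
B—E (9): add — endpoints in different components.
A—H (11): skip — A and H already connected.
C—H (13): skip — C and H already connected.
A—B (15): skip — A and B already connected.
F—H (15): skip — F and H already connected.
E—F (16): skip — E and F already connected.
C—D (18): add — endpoints in different components.
The 4th edge added is E—H.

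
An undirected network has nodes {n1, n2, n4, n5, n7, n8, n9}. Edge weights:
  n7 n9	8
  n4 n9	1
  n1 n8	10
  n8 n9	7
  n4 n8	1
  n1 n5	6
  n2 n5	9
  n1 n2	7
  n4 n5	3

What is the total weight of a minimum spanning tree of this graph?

26

Kruskal: consider edges lightest-first.
n4 n8 (1): add — endpoints in different components.
n4 n9 (1): add — endpoints in different components.
n4 n5 (3): add — endpoints in different components.
n1 n5 (6): add — endpoints in different components.
n1 n2 (7): add — endpoints in different components.
n8 n9 (7): skip — n8 and n9 already connected.
n7 n9 (8): add — endpoints in different components.
MST edges: n4 n8, n4 n9, n4 n5, n1 n5, n1 n2, n7 n9; total weight 1+1+3+6+7+8 = 26.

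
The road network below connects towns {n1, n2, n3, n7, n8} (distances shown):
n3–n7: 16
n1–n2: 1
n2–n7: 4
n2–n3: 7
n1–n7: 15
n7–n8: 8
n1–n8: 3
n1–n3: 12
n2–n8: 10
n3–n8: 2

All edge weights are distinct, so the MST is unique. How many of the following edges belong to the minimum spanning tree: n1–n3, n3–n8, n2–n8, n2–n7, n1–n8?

Sort edges by weight, then run Kruskal:
n1–n2 (1): add. Components now {n7} {n1,n2} {n3} {n8}
n3–n8 (2): add. Components now {n7} {n1,n2} {n3,n8}
n1–n8 (3): add. Components now {n7} {n1,n2,n3,n8}
n2–n7 (4): add. Components now {n1,n2,n3,n7,n8}
MST edge set: {n1–n2, n3–n8, n1–n8, n2–n7}.
Of the listed edges, {n3–n8, n2–n7, n1–n8} are in the MST → 3.

3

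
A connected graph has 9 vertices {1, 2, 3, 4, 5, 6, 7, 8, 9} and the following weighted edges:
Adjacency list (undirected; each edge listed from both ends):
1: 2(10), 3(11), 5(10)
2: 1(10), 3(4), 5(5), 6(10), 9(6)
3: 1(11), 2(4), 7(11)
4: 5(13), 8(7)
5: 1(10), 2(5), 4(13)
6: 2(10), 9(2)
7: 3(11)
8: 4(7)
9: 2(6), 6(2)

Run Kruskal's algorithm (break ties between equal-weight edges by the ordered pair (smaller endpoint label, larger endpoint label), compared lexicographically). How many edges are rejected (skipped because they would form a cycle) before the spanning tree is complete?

3

Sort edges by weight, then run Kruskal:
6 9 (2): add — endpoints in different components.
2 3 (4): add — endpoints in different components.
2 5 (5): add — endpoints in different components.
2 9 (6): add — endpoints in different components.
4 8 (7): add — endpoints in different components.
1 2 (10): add — endpoints in different components.
1 5 (10): skip — 1 and 5 already connected.
2 6 (10): skip — 2 and 6 already connected.
1 3 (11): skip — 1 and 3 already connected.
3 7 (11): add — endpoints in different components.
4 5 (13): add — endpoints in different components.
Edges rejected before the tree was complete: 3.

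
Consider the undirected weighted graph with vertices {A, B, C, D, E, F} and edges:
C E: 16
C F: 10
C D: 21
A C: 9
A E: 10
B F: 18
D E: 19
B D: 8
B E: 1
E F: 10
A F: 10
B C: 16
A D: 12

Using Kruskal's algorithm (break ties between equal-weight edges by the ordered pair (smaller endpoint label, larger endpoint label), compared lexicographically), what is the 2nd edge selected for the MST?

B-D

Kruskal's algorithm — process edges by increasing weight (ties by edge label):
B E (1): add. Components now {A} {B,E} {C} {D} {F}
B D (8): add. Components now {A} {B,D,E} {C} {F}
A C (9): add. Components now {A,C} {B,D,E} {F}
A E (10): add. Components now {A,B,C,D,E} {F}
A F (10): add. Components now {A,B,C,D,E,F}
The 2nd edge added is B D.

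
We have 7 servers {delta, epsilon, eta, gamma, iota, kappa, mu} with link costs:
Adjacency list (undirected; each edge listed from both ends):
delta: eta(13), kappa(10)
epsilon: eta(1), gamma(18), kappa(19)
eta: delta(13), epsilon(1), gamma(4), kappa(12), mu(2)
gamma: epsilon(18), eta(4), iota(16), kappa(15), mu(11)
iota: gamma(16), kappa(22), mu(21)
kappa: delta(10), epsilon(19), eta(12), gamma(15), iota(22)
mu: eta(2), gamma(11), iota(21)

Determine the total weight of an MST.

Sort edges by weight, then run Kruskal:
epsilon eta (1): add. Components now {epsilon,eta} {kappa} {gamma} {iota} {delta} {mu}
eta mu (2): add. Components now {epsilon,eta,mu} {kappa} {gamma} {iota} {delta}
eta gamma (4): add. Components now {epsilon,eta,gamma,mu} {kappa} {iota} {delta}
delta kappa (10): add. Components now {epsilon,eta,gamma,mu} {delta,kappa} {iota}
gamma mu (11): skip — gamma and mu already connected.
eta kappa (12): add. Components now {delta,epsilon,eta,gamma,kappa,mu} {iota}
delta eta (13): skip — eta and delta already connected.
gamma kappa (15): skip — kappa and gamma already connected.
gamma iota (16): add. Components now {delta,epsilon,eta,gamma,iota,kappa,mu}
MST edges: epsilon eta, eta mu, eta gamma, delta kappa, eta kappa, gamma iota; total weight 1+2+4+10+12+16 = 45.

45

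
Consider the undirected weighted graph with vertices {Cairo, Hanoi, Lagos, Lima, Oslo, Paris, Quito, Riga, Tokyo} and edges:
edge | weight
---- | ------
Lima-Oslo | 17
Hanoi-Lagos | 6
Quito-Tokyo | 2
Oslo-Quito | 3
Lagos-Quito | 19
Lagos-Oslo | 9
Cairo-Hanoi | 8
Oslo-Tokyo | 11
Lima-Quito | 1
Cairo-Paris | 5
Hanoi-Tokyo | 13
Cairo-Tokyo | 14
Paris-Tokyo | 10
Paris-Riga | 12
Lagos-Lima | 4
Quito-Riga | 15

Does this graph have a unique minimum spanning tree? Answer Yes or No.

Kruskal's algorithm — process edges by increasing weight (ties by edge label):
Lima-Quito (1): add — endpoints in different components.
Quito-Tokyo (2): add — endpoints in different components.
Oslo-Quito (3): add — endpoints in different components.
Lagos-Lima (4): add — endpoints in different components.
Cairo-Paris (5): add — endpoints in different components.
Hanoi-Lagos (6): add — endpoints in different components.
Cairo-Hanoi (8): add — endpoints in different components.
Lagos-Oslo (9): skip — Oslo and Lagos already connected.
Paris-Tokyo (10): skip — Paris and Tokyo already connected.
Oslo-Tokyo (11): skip — Oslo and Tokyo already connected.
Paris-Riga (12): add — endpoints in different components.
Every non-tree edge has weight strictly greater than the heaviest edge on the tree path between its endpoints, so the MST is unique.

Yes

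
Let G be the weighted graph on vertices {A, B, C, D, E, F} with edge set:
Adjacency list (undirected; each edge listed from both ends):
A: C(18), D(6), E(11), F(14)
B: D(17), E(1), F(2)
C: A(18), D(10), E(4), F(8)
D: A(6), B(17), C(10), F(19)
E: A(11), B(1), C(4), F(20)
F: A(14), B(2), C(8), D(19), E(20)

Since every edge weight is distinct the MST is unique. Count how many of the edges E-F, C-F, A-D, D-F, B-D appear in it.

1

Kruskal's algorithm — process edges by increasing weight (ties by edge label):
B-E (1): add. Components now {A} {B,E} {C} {D} {F}
B-F (2): add. Components now {A} {B,E,F} {C} {D}
C-E (4): add. Components now {A} {B,C,E,F} {D}
A-D (6): add. Components now {A,D} {B,C,E,F}
C-F (8): skip — C and F already connected.
C-D (10): add. Components now {A,B,C,D,E,F}
MST edge set: {B-E, B-F, C-E, A-D, C-D}.
Of the listed edges, {A-D} are in the MST → 1.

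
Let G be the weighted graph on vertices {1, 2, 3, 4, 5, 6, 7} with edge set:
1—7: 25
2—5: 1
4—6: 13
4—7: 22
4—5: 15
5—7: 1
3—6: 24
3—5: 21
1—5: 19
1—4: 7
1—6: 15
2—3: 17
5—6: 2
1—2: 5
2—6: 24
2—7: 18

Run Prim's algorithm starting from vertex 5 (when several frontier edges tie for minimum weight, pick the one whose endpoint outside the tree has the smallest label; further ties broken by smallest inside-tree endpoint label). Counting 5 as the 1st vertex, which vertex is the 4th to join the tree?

6

Prim's algorithm from 5:
Step 1: cheapest edge leaving the tree is 2—5 (1); add 2.
Step 2: cheapest edge leaving the tree is 5—7 (1); add 7.
Step 3: cheapest edge leaving the tree is 5—6 (2); add 6.
Step 4: cheapest edge leaving the tree is 1—2 (5); add 1.
Step 5: cheapest edge leaving the tree is 1—4 (7); add 4.
Step 6: cheapest edge leaving the tree is 2—3 (17); add 3.
Vertex order: 5, 2, 7, 6, 1, 4, 3. The 4th vertex is 6.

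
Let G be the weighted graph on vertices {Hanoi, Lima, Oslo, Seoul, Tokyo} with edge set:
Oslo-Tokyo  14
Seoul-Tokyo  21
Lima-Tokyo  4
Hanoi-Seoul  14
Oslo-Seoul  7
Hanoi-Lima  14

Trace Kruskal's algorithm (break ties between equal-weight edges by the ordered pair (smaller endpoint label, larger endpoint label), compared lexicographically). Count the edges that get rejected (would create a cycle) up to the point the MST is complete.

0

Sort edges by weight, then run Kruskal:
Lima-Tokyo (4): add — endpoints in different components.
Oslo-Seoul (7): add — endpoints in different components.
Hanoi-Lima (14): add — endpoints in different components.
Hanoi-Seoul (14): add — endpoints in different components.
Edges rejected before the tree was complete: 0.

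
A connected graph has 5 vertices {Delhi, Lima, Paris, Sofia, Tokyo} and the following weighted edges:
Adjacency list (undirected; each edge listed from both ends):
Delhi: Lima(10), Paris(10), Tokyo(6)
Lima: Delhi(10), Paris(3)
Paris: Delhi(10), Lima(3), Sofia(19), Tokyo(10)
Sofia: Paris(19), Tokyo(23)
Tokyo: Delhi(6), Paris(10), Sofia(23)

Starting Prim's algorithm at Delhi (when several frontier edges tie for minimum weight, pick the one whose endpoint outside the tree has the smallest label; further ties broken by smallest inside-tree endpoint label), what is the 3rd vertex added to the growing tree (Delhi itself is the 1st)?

Lima

Prim, starting at Delhi.
Step 1: cheapest edge leaving the tree is Delhi–Tokyo (6); add Tokyo.
Step 2: cheapest edge leaving the tree is Delhi–Lima (10); add Lima.
Step 3: cheapest edge leaving the tree is Lima–Paris (3); add Paris.
Step 4: cheapest edge leaving the tree is Paris–Sofia (19); add Sofia.
Vertex order: Delhi, Tokyo, Lima, Paris, Sofia. The 3rd vertex is Lima.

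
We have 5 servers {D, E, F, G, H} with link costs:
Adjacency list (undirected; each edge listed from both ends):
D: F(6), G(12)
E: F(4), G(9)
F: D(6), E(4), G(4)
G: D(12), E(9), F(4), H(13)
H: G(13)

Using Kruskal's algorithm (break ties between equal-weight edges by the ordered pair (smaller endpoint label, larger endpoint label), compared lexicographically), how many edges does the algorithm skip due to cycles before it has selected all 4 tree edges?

Kruskal's algorithm — process edges by increasing weight (ties by edge label):
E—F (4): add — endpoints in different components.
F—G (4): add — endpoints in different components.
D—F (6): add — endpoints in different components.
E—G (9): skip — E and G already connected.
D—G (12): skip — D and G already connected.
G—H (13): add — endpoints in different components.
Edges rejected before the tree was complete: 2.

2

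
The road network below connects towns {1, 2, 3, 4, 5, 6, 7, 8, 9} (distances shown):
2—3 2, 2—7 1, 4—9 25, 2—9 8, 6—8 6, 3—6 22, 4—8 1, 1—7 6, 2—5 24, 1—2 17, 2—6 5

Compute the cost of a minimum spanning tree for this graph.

53

Grow the tree from 1 using Prim:
Step 1: frontier [1—7 6, 1—2 17] → take 1—7 (6); add 7.
Step 2: frontier [1—2 17, 2—7 1] → take 2—7 (1); add 2.
Step 3: frontier [2—3 2, 2—6 5, 2—9 8, 2—5 24] → take 2—3 (2); add 3.
Step 4: frontier [2—6 5, 2—9 8, 2—5 24, 3—6 22] → take 2—6 (5); add 6.
Step 5: frontier [2—9 8, 2—5 24, 6—8 6] → take 6—8 (6); add 8.
Step 6: frontier [2—9 8, 2—5 24, 4—8 1] → take 4—8 (1); add 4.
Step 7: frontier [2—9 8, 2—5 24, 4—9 25] → take 2—9 (8); add 9.
Step 8: frontier [2—5 24] → take 2—5 (24); add 5.
MST edges: 1—7, 2—7, 2—3, 2—6, 6—8, 4—8, 2—9, 2—5; total weight 6+1+2+5+6+1+8+24 = 53.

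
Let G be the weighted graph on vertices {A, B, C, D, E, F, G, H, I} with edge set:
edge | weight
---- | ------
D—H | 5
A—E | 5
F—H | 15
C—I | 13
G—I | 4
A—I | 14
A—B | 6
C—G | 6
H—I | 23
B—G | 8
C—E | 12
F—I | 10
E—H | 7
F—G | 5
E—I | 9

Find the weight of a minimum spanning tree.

Sort edges by weight, then run Kruskal:
G—I (4): add — endpoints in different components.
A—E (5): add — endpoints in different components.
D—H (5): add — endpoints in different components.
F—G (5): add — endpoints in different components.
A—B (6): add — endpoints in different components.
C—G (6): add — endpoints in different components.
E—H (7): add — endpoints in different components.
B—G (8): add — endpoints in different components.
MST edges: G—I, A—E, D—H, F—G, A—B, C—G, E—H, B—G; total weight 4+5+5+5+6+6+7+8 = 46.

46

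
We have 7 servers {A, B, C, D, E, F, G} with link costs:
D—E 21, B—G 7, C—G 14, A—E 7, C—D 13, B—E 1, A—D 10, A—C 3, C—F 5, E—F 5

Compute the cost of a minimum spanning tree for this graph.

Grow the tree from E using Prim:
Step 1: frontier [B—E 1, E—F 5, A—E 7, D—E 21] → take B—E (1); add B.
Step 2: frontier [B—G 7, E—F 5, A—E 7, D—E 21] → take E—F (5); add F.
Step 3: frontier [B—G 7, A—E 7, D—E 21, C—F 5] → take C—F (5); add C.
Step 4: frontier [B—G 7, A—C 3, C—D 13, C—G 14, A—E 7, D—E 21] → take A—C (3); add A.
Step 5: frontier [A—D 10, B—G 7, C—D 13, C—G 14, D—E 21] → take B—G (7); add G.
Step 6: frontier [A—D 10, C—D 13, D—E 21] → take A—D (10); add D.
MST edges: B—E, E—F, C—F, A—C, B—G, A—D; total weight 1+5+5+3+7+10 = 31.

31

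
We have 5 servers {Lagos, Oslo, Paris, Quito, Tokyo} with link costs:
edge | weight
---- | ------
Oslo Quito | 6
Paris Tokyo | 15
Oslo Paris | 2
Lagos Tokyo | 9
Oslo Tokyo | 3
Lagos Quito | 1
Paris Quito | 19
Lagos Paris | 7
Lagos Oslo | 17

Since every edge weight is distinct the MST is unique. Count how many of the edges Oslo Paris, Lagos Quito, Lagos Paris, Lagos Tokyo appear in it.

Sort edges by weight, then run Kruskal:
Lagos Quito (1): add. Components now {Paris} {Oslo} {Lagos,Quito} {Tokyo}
Oslo Paris (2): add. Components now {Oslo,Paris} {Lagos,Quito} {Tokyo}
Oslo Tokyo (3): add. Components now {Oslo,Paris,Tokyo} {Lagos,Quito}
Oslo Quito (6): add. Components now {Lagos,Oslo,Paris,Quito,Tokyo}
MST edge set: {Lagos Quito, Oslo Paris, Oslo Tokyo, Oslo Quito}.
Of the listed edges, {Oslo Paris, Lagos Quito} are in the MST → 2.

2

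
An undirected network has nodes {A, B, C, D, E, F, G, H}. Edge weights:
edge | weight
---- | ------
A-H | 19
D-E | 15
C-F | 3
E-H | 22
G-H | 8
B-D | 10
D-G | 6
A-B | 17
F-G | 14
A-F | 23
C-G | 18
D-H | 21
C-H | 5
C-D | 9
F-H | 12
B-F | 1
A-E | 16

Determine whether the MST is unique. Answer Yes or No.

Yes

Kruskal's algorithm — process edges by increasing weight (ties by edge label):
B-F (1): add — endpoints in different components.
C-F (3): add — endpoints in different components.
C-H (5): add — endpoints in different components.
D-G (6): add — endpoints in different components.
G-H (8): add — endpoints in different components.
C-D (9): skip — C and D already connected.
B-D (10): skip — B and D already connected.
F-H (12): skip — F and H already connected.
F-G (14): skip — F and G already connected.
D-E (15): add — endpoints in different components.
A-E (16): add — endpoints in different components.
Every non-tree edge has weight strictly greater than the heaviest edge on the tree path between its endpoints, so the MST is unique.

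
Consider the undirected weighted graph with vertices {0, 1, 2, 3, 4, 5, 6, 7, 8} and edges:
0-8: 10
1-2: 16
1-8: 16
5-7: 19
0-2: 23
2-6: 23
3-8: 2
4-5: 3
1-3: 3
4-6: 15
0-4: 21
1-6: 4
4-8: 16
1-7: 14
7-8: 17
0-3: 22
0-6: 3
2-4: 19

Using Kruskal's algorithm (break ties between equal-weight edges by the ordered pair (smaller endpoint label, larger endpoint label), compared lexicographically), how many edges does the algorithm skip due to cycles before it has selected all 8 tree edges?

Kruskal: consider edges lightest-first.
3-8 (2): add — endpoints in different components.
0-6 (3): add — endpoints in different components.
1-3 (3): add — endpoints in different components.
4-5 (3): add — endpoints in different components.
1-6 (4): add — endpoints in different components.
0-8 (10): skip — 0 and 8 already connected.
1-7 (14): add — endpoints in different components.
4-6 (15): add — endpoints in different components.
1-2 (16): add — endpoints in different components.
Edges rejected before the tree was complete: 1.

1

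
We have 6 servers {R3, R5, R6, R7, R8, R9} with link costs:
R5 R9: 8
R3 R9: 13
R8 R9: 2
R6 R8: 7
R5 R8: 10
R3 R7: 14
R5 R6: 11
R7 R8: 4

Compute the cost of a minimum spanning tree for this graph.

34

Sort edges by weight, then run Kruskal:
R8 R9 (2): add. Components now {R8,R9} {R6} {R5} {R3} {R7}
R7 R8 (4): add. Components now {R7,R8,R9} {R6} {R5} {R3}
R6 R8 (7): add. Components now {R6,R7,R8,R9} {R5} {R3}
R5 R9 (8): add. Components now {R5,R6,R7,R8,R9} {R3}
R5 R8 (10): skip — R8 and R5 already connected.
R5 R6 (11): skip — R6 and R5 already connected.
R3 R9 (13): add. Components now {R3,R5,R6,R7,R8,R9}
MST edges: R8 R9, R7 R8, R6 R8, R5 R9, R3 R9; total weight 2+4+7+8+13 = 34.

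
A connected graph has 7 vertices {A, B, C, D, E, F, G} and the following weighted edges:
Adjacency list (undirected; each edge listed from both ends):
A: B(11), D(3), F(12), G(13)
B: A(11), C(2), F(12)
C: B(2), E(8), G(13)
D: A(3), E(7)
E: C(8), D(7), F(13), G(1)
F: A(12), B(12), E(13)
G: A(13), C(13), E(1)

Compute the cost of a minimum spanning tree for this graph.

Prim's algorithm from B:
Step 1: frontier [B C 2, A B 11, B F 12] → take B C (2); add C.
Step 2: frontier [A B 11, B F 12, C E 8, C G 13] → take C E (8); add E.
Step 3: frontier [A B 11, B F 12, C G 13, E G 1, D E 7, E F 13] → take E G (1); add G.
Step 4: frontier [A B 11, B F 12, D E 7, E F 13, A G 13] → take D E (7); add D.
Step 5: frontier [A B 11, B F 12, A D 3, E F 13, A G 13] → take A D (3); add A.
Step 6: frontier [A F 12, B F 12, E F 13] → take A F (12); add F.
MST edges: B C, C E, E G, D E, A D, A F; total weight 2+8+1+7+3+12 = 33.

33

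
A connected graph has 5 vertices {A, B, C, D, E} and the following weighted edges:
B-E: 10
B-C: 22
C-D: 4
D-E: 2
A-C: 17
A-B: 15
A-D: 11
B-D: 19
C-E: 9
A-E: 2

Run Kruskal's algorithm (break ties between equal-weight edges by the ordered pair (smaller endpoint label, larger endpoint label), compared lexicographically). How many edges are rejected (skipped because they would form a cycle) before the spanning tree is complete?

1

Sort edges by weight, then run Kruskal:
A-E (2): add — endpoints in different components.
D-E (2): add — endpoints in different components.
C-D (4): add — endpoints in different components.
C-E (9): skip — C and E already connected.
B-E (10): add — endpoints in different components.
Edges rejected before the tree was complete: 1.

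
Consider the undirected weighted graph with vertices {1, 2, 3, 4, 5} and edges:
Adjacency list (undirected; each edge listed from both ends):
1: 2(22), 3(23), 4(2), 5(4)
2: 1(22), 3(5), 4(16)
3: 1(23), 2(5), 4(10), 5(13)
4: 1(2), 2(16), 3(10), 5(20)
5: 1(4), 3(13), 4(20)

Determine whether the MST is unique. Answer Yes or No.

Yes

Kruskal: consider edges lightest-first.
1–4 (2): add. Components now {1,4} {2} {3} {5}
1–5 (4): add. Components now {1,4,5} {2} {3}
2–3 (5): add. Components now {1,4,5} {2,3}
3–4 (10): add. Components now {1,2,3,4,5}
Every non-tree edge has weight strictly greater than the heaviest edge on the tree path between its endpoints, so the MST is unique.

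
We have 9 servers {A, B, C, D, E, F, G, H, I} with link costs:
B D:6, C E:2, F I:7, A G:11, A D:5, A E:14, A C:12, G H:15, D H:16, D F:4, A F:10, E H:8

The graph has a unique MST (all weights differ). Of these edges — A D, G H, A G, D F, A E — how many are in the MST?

3

Kruskal's algorithm — process edges by increasing weight (ties by edge label):
C E (2): add — endpoints in different components.
D F (4): add — endpoints in different components.
A D (5): add — endpoints in different components.
B D (6): add — endpoints in different components.
F I (7): add — endpoints in different components.
E H (8): add — endpoints in different components.
A F (10): skip — A and F already connected.
A G (11): add — endpoints in different components.
A C (12): add — endpoints in different components.
MST edge set: {C E, D F, A D, B D, F I, E H, A G, A C}.
Of the listed edges, {A D, A G, D F} are in the MST → 3.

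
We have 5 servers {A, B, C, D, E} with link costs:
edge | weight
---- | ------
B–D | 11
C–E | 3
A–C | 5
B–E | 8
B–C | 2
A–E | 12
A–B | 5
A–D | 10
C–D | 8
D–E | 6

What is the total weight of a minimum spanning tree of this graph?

Kruskal: consider edges lightest-first.
B–C (2): add. Components now {A} {B,C} {D} {E}
C–E (3): add. Components now {A} {B,C,E} {D}
A–B (5): add. Components now {A,B,C,E} {D}
A–C (5): skip — A and C already connected.
D–E (6): add. Components now {A,B,C,D,E}
MST edges: B–C, C–E, A–B, D–E; total weight 2+3+5+6 = 16.

16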